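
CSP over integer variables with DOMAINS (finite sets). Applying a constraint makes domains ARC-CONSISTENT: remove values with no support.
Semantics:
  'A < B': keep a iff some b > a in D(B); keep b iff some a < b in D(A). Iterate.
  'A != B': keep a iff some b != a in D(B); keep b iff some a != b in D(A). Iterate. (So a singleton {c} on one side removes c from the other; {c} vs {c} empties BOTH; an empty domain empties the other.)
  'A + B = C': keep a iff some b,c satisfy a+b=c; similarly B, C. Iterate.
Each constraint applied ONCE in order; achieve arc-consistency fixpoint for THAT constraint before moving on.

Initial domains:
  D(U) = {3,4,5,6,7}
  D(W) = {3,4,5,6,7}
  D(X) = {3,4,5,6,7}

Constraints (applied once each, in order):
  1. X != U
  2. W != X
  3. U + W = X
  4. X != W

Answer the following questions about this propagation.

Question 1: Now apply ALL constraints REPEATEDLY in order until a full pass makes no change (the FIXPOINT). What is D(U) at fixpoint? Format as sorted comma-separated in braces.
Answer: {3,4}

Derivation:
pass 0 (initial): D(U)={3,4,5,6,7}
pass 1: U {3,4,5,6,7}->{3,4}; W {3,4,5,6,7}->{3,4}; X {3,4,5,6,7}->{6,7}
pass 2: no change
Fixpoint after 2 passes: D(U) = {3,4}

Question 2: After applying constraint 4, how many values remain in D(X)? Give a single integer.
Constraint 1 (X != U) on D(X)={3,4,5,6,7} D(U)={3,4,5,6,7}: no change
Constraint 2 (W != X) on D(W)={3,4,5,6,7} D(X)={3,4,5,6,7}: no change
Constraint 3 (U + W = X) on D(U)={3,4,5,6,7} D(W)={3,4,5,6,7} D(X)={3,4,5,6,7}: U {3,4,5,6,7}->{3,4}; W {3,4,5,6,7}->{3,4}; X {3,4,5,6,7}->{6,7}
Constraint 4 (X != W) on D(X)={6,7} D(W)={3,4}: no change
So after constraint 4: D(X)={6,7}, size = 2

Answer: 2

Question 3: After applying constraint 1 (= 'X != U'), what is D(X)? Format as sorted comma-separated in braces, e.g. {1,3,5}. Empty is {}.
Answer: {3,4,5,6,7}

Derivation:
Constraint 1 (X != U) on D(X)={3,4,5,6,7} D(U)={3,4,5,6,7}: no change
So after constraint 1: D(X) = {3,4,5,6,7}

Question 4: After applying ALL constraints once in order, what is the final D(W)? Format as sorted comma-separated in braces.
Answer: {3,4}

Derivation:
Constraint 1 (X != U) on D(X)={3,4,5,6,7} D(U)={3,4,5,6,7}: no change
Constraint 2 (W != X) on D(W)={3,4,5,6,7} D(X)={3,4,5,6,7}: no change
Constraint 3 (U + W = X) on D(U)={3,4,5,6,7} D(W)={3,4,5,6,7} D(X)={3,4,5,6,7}: U {3,4,5,6,7}->{3,4}; W {3,4,5,6,7}->{3,4}; X {3,4,5,6,7}->{6,7}
Constraint 4 (X != W) on D(X)={6,7} D(W)={3,4}: no change
So after all 4 constraints: D(W) = {3,4}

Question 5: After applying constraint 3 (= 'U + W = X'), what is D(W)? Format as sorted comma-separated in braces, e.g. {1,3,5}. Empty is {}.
Constraint 1 (X != U) on D(X)={3,4,5,6,7} D(U)={3,4,5,6,7}: no change
Constraint 2 (W != X) on D(W)={3,4,5,6,7} D(X)={3,4,5,6,7}: no change
Constraint 3 (U + W = X) on D(U)={3,4,5,6,7} D(W)={3,4,5,6,7} D(X)={3,4,5,6,7}: U {3,4,5,6,7}->{3,4}; W {3,4,5,6,7}->{3,4}; X {3,4,5,6,7}->{6,7}
So after constraint 3: D(W) = {3,4}

Answer: {3,4}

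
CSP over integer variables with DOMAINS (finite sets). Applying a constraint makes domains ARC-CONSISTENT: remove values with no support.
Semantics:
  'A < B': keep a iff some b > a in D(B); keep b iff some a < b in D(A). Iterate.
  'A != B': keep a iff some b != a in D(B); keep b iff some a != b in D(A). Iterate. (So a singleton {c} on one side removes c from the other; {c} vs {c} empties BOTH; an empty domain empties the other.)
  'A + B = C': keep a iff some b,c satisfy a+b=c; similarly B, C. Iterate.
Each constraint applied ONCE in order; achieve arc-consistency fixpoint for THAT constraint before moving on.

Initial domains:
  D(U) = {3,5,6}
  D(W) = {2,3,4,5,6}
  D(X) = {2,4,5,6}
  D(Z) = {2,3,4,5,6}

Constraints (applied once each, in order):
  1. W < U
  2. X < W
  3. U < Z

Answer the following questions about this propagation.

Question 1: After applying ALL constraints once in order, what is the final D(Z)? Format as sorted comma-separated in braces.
Constraint 1 (W < U) on D(W)={2,3,4,5,6} D(U)={3,5,6}: W {2,3,4,5,6}->{2,3,4,5}
Constraint 2 (X < W) on D(X)={2,4,5,6} D(W)={2,3,4,5}: X {2,4,5,6}->{2,4}; W {2,3,4,5}->{3,4,5}
Constraint 3 (U < Z) on D(U)={3,5,6} D(Z)={2,3,4,5,6}: U {3,5,6}->{3,5}; Z {2,3,4,5,6}->{4,5,6}
So after all 3 constraints: D(Z) = {4,5,6}

Answer: {4,5,6}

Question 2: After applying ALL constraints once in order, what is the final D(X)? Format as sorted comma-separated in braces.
Answer: {2,4}

Derivation:
Constraint 1 (W < U) on D(W)={2,3,4,5,6} D(U)={3,5,6}: W {2,3,4,5,6}->{2,3,4,5}
Constraint 2 (X < W) on D(X)={2,4,5,6} D(W)={2,3,4,5}: X {2,4,5,6}->{2,4}; W {2,3,4,5}->{3,4,5}
Constraint 3 (U < Z) on D(U)={3,5,6} D(Z)={2,3,4,5,6}: U {3,5,6}->{3,5}; Z {2,3,4,5,6}->{4,5,6}
So after all 3 constraints: D(X) = {2,4}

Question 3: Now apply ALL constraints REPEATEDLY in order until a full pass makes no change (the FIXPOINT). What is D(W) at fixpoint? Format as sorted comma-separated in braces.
Answer: {3,4}

Derivation:
pass 0 (initial): D(W)={2,3,4,5,6}
pass 1: U {3,5,6}->{3,5}; W {2,3,4,5,6}->{3,4,5}; X {2,4,5,6}->{2,4}; Z {2,3,4,5,6}->{4,5,6}
pass 2: U {3,5}->{5}; W {3,4,5}->{3,4}; X {2,4}->{2}; Z {4,5,6}->{6}
pass 3: no change
Fixpoint after 3 passes: D(W) = {3,4}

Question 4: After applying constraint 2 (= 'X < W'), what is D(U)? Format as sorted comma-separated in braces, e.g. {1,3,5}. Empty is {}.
Constraint 1 (W < U) on D(W)={2,3,4,5,6} D(U)={3,5,6}: W {2,3,4,5,6}->{2,3,4,5}
Constraint 2 (X < W) on D(X)={2,4,5,6} D(W)={2,3,4,5}: X {2,4,5,6}->{2,4}; W {2,3,4,5}->{3,4,5}
So after constraint 2: D(U) = {3,5,6}

Answer: {3,5,6}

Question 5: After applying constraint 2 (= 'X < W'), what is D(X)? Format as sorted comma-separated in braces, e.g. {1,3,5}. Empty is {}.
Answer: {2,4}

Derivation:
Constraint 1 (W < U) on D(W)={2,3,4,5,6} D(U)={3,5,6}: W {2,3,4,5,6}->{2,3,4,5}
Constraint 2 (X < W) on D(X)={2,4,5,6} D(W)={2,3,4,5}: X {2,4,5,6}->{2,4}; W {2,3,4,5}->{3,4,5}
So after constraint 2: D(X) = {2,4}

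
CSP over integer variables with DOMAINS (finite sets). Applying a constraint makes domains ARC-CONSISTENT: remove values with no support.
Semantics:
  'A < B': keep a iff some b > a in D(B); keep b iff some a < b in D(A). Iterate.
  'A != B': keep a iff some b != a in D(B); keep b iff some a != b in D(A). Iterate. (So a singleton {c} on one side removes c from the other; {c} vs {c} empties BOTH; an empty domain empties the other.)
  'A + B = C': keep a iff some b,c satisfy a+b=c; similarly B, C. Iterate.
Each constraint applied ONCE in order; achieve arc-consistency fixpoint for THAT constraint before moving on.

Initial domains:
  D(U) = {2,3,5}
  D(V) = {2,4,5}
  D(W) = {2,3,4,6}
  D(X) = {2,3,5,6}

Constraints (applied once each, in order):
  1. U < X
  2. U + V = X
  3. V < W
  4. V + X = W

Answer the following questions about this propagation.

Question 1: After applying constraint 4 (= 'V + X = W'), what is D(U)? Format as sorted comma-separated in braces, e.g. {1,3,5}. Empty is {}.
Constraint 1 (U < X) on D(U)={2,3,5} D(X)={2,3,5,6}: X {2,3,5,6}->{3,5,6}
Constraint 2 (U + V = X) on D(U)={2,3,5} D(V)={2,4,5} D(X)={3,5,6}: U {2,3,5}->{2,3}; V {2,4,5}->{2,4}; X {3,5,6}->{5,6}
Constraint 3 (V < W) on D(V)={2,4} D(W)={2,3,4,6}: W {2,3,4,6}->{3,4,6}
Constraint 4 (V + X = W) on D(V)={2,4} D(X)={5,6} D(W)={3,4,6}: V {2,4}->{}; X {5,6}->{}; W {3,4,6}->{}
So after constraint 4: D(U) = {2,3}

Answer: {2,3}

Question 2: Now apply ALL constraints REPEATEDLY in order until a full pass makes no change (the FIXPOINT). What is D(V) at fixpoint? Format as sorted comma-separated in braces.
Answer: {}

Derivation:
pass 0 (initial): D(V)={2,4,5}
pass 1: U {2,3,5}->{2,3}; V {2,4,5}->{}; W {2,3,4,6}->{}; X {2,3,5,6}->{}
pass 2: U {2,3}->{}
pass 3: no change
Fixpoint after 3 passes: D(V) = {}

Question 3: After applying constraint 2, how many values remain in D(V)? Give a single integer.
Answer: 2

Derivation:
Constraint 1 (U < X) on D(U)={2,3,5} D(X)={2,3,5,6}: X {2,3,5,6}->{3,5,6}
Constraint 2 (U + V = X) on D(U)={2,3,5} D(V)={2,4,5} D(X)={3,5,6}: U {2,3,5}->{2,3}; V {2,4,5}->{2,4}; X {3,5,6}->{5,6}
So after constraint 2: D(V)={2,4}, size = 2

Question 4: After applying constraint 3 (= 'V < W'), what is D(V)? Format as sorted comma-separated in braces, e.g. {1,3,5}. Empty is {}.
Constraint 1 (U < X) on D(U)={2,3,5} D(X)={2,3,5,6}: X {2,3,5,6}->{3,5,6}
Constraint 2 (U + V = X) on D(U)={2,3,5} D(V)={2,4,5} D(X)={3,5,6}: U {2,3,5}->{2,3}; V {2,4,5}->{2,4}; X {3,5,6}->{5,6}
Constraint 3 (V < W) on D(V)={2,4} D(W)={2,3,4,6}: W {2,3,4,6}->{3,4,6}
So after constraint 3: D(V) = {2,4}

Answer: {2,4}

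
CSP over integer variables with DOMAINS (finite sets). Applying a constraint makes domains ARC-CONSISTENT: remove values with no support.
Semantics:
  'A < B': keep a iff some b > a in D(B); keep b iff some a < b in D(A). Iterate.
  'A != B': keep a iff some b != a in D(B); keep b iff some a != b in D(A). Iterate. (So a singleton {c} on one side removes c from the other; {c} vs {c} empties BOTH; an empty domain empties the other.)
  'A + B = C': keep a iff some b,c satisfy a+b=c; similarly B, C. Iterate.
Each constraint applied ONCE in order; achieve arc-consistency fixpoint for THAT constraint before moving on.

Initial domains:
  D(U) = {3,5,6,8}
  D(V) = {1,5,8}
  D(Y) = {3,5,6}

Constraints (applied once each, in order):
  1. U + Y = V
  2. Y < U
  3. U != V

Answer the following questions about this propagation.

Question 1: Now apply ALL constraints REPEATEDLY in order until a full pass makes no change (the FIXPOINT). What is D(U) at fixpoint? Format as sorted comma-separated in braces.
pass 0 (initial): D(U)={3,5,6,8}
pass 1: U {3,5,6,8}->{5}; V {1,5,8}->{8}; Y {3,5,6}->{3}
pass 2: no change
Fixpoint after 2 passes: D(U) = {5}

Answer: {5}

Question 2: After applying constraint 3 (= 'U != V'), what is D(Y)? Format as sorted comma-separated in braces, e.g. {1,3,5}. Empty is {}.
Answer: {3}

Derivation:
Constraint 1 (U + Y = V) on D(U)={3,5,6,8} D(Y)={3,5,6} D(V)={1,5,8}: U {3,5,6,8}->{3,5}; Y {3,5,6}->{3,5}; V {1,5,8}->{8}
Constraint 2 (Y < U) on D(Y)={3,5} D(U)={3,5}: Y {3,5}->{3}; U {3,5}->{5}
Constraint 3 (U != V) on D(U)={5} D(V)={8}: no change
So after constraint 3: D(Y) = {3}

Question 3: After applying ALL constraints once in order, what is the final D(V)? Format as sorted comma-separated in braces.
Constraint 1 (U + Y = V) on D(U)={3,5,6,8} D(Y)={3,5,6} D(V)={1,5,8}: U {3,5,6,8}->{3,5}; Y {3,5,6}->{3,5}; V {1,5,8}->{8}
Constraint 2 (Y < U) on D(Y)={3,5} D(U)={3,5}: Y {3,5}->{3}; U {3,5}->{5}
Constraint 3 (U != V) on D(U)={5} D(V)={8}: no change
So after all 3 constraints: D(V) = {8}

Answer: {8}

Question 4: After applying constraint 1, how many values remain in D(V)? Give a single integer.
Answer: 1

Derivation:
Constraint 1 (U + Y = V) on D(U)={3,5,6,8} D(Y)={3,5,6} D(V)={1,5,8}: U {3,5,6,8}->{3,5}; Y {3,5,6}->{3,5}; V {1,5,8}->{8}
So after constraint 1: D(V)={8}, size = 1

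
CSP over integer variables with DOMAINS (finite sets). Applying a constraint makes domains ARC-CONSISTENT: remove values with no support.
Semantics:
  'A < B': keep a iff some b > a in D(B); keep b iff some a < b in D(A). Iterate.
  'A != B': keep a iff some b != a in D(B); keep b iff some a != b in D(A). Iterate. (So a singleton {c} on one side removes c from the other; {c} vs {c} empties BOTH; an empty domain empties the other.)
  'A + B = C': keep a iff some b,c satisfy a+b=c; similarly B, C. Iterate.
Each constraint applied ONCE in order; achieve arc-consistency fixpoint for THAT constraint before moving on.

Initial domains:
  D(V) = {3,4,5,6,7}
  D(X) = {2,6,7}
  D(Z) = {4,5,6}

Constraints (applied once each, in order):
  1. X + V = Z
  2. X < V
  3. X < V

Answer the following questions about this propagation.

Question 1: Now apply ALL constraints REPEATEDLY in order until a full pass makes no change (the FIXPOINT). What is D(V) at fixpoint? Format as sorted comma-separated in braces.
Answer: {3,4}

Derivation:
pass 0 (initial): D(V)={3,4,5,6,7}
pass 1: V {3,4,5,6,7}->{3,4}; X {2,6,7}->{2}; Z {4,5,6}->{5,6}
pass 2: no change
Fixpoint after 2 passes: D(V) = {3,4}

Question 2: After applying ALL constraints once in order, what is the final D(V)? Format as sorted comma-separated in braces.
Answer: {3,4}

Derivation:
Constraint 1 (X + V = Z) on D(X)={2,6,7} D(V)={3,4,5,6,7} D(Z)={4,5,6}: X {2,6,7}->{2}; V {3,4,5,6,7}->{3,4}; Z {4,5,6}->{5,6}
Constraint 2 (X < V) on D(X)={2} D(V)={3,4}: no change
Constraint 3 (X < V) on D(X)={2} D(V)={3,4}: no change
So after all 3 constraints: D(V) = {3,4}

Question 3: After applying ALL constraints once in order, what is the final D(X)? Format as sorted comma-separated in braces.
Constraint 1 (X + V = Z) on D(X)={2,6,7} D(V)={3,4,5,6,7} D(Z)={4,5,6}: X {2,6,7}->{2}; V {3,4,5,6,7}->{3,4}; Z {4,5,6}->{5,6}
Constraint 2 (X < V) on D(X)={2} D(V)={3,4}: no change
Constraint 3 (X < V) on D(X)={2} D(V)={3,4}: no change
So after all 3 constraints: D(X) = {2}

Answer: {2}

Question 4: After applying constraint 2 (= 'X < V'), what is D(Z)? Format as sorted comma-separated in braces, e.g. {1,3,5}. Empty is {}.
Answer: {5,6}

Derivation:
Constraint 1 (X + V = Z) on D(X)={2,6,7} D(V)={3,4,5,6,7} D(Z)={4,5,6}: X {2,6,7}->{2}; V {3,4,5,6,7}->{3,4}; Z {4,5,6}->{5,6}
Constraint 2 (X < V) on D(X)={2} D(V)={3,4}: no change
So after constraint 2: D(Z) = {5,6}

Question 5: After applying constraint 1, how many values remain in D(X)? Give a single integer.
Answer: 1

Derivation:
Constraint 1 (X + V = Z) on D(X)={2,6,7} D(V)={3,4,5,6,7} D(Z)={4,5,6}: X {2,6,7}->{2}; V {3,4,5,6,7}->{3,4}; Z {4,5,6}->{5,6}
So after constraint 1: D(X)={2}, size = 1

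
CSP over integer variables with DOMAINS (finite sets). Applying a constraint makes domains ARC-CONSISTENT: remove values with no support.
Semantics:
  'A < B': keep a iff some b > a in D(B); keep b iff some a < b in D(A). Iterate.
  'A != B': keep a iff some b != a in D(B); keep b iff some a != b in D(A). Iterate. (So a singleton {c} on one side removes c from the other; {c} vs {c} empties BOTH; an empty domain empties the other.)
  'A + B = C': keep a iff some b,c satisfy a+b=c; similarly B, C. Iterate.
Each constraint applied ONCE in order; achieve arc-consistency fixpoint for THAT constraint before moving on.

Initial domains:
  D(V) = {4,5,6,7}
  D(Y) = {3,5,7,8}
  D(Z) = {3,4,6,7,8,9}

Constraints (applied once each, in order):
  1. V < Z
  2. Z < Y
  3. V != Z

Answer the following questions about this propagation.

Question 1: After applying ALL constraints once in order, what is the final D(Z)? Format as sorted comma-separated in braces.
Answer: {6,7}

Derivation:
Constraint 1 (V < Z) on D(V)={4,5,6,7} D(Z)={3,4,6,7,8,9}: Z {3,4,6,7,8,9}->{6,7,8,9}
Constraint 2 (Z < Y) on D(Z)={6,7,8,9} D(Y)={3,5,7,8}: Z {6,7,8,9}->{6,7}; Y {3,5,7,8}->{7,8}
Constraint 3 (V != Z) on D(V)={4,5,6,7} D(Z)={6,7}: no change
So after all 3 constraints: D(Z) = {6,7}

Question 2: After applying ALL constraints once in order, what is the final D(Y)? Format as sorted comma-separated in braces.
Constraint 1 (V < Z) on D(V)={4,5,6,7} D(Z)={3,4,6,7,8,9}: Z {3,4,6,7,8,9}->{6,7,8,9}
Constraint 2 (Z < Y) on D(Z)={6,7,8,9} D(Y)={3,5,7,8}: Z {6,7,8,9}->{6,7}; Y {3,5,7,8}->{7,8}
Constraint 3 (V != Z) on D(V)={4,5,6,7} D(Z)={6,7}: no change
So after all 3 constraints: D(Y) = {7,8}

Answer: {7,8}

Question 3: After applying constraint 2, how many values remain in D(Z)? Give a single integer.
Constraint 1 (V < Z) on D(V)={4,5,6,7} D(Z)={3,4,6,7,8,9}: Z {3,4,6,7,8,9}->{6,7,8,9}
Constraint 2 (Z < Y) on D(Z)={6,7,8,9} D(Y)={3,5,7,8}: Z {6,7,8,9}->{6,7}; Y {3,5,7,8}->{7,8}
So after constraint 2: D(Z)={6,7}, size = 2

Answer: 2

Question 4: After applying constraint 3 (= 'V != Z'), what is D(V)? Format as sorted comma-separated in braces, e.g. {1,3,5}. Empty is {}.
Answer: {4,5,6,7}

Derivation:
Constraint 1 (V < Z) on D(V)={4,5,6,7} D(Z)={3,4,6,7,8,9}: Z {3,4,6,7,8,9}->{6,7,8,9}
Constraint 2 (Z < Y) on D(Z)={6,7,8,9} D(Y)={3,5,7,8}: Z {6,7,8,9}->{6,7}; Y {3,5,7,8}->{7,8}
Constraint 3 (V != Z) on D(V)={4,5,6,7} D(Z)={6,7}: no change
So after constraint 3: D(V) = {4,5,6,7}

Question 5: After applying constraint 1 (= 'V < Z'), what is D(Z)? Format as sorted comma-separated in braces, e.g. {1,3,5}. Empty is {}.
Constraint 1 (V < Z) on D(V)={4,5,6,7} D(Z)={3,4,6,7,8,9}: Z {3,4,6,7,8,9}->{6,7,8,9}
So after constraint 1: D(Z) = {6,7,8,9}

Answer: {6,7,8,9}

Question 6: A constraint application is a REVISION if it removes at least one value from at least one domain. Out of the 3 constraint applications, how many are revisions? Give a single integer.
Answer: 2

Derivation:
Constraint 1 (V < Z) on D(V)={4,5,6,7} D(Z)={3,4,6,7,8,9}: Z {3,4,6,7,8,9}->{6,7,8,9} => REVISION
Constraint 2 (Z < Y) on D(Z)={6,7,8,9} D(Y)={3,5,7,8}: Z {6,7,8,9}->{6,7}; Y {3,5,7,8}->{7,8} => REVISION
Constraint 3 (V != Z) on D(V)={4,5,6,7} D(Z)={6,7}: no change => not a revision
Total revisions = 2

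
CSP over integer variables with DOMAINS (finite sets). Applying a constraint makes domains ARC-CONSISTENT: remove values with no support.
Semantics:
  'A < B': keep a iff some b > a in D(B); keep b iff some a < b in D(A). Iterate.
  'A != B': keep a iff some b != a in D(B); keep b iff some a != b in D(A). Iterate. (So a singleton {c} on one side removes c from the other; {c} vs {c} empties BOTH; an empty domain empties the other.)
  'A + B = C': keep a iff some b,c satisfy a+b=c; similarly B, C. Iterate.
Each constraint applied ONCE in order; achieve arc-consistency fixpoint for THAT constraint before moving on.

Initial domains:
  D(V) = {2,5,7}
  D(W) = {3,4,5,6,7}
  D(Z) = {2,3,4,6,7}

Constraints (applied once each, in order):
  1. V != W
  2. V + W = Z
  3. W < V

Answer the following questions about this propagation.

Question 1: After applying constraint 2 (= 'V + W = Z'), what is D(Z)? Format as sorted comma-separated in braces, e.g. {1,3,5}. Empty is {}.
Constraint 1 (V != W) on D(V)={2,5,7} D(W)={3,4,5,6,7}: no change
Constraint 2 (V + W = Z) on D(V)={2,5,7} D(W)={3,4,5,6,7} D(Z)={2,3,4,6,7}: V {2,5,7}->{2}; W {3,4,5,6,7}->{4,5}; Z {2,3,4,6,7}->{6,7}
So after constraint 2: D(Z) = {6,7}

Answer: {6,7}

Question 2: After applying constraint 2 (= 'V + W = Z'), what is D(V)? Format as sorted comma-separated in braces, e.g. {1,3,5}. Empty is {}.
Constraint 1 (V != W) on D(V)={2,5,7} D(W)={3,4,5,6,7}: no change
Constraint 2 (V + W = Z) on D(V)={2,5,7} D(W)={3,4,5,6,7} D(Z)={2,3,4,6,7}: V {2,5,7}->{2}; W {3,4,5,6,7}->{4,5}; Z {2,3,4,6,7}->{6,7}
So after constraint 2: D(V) = {2}

Answer: {2}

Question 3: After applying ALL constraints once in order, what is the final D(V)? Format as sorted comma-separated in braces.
Answer: {}

Derivation:
Constraint 1 (V != W) on D(V)={2,5,7} D(W)={3,4,5,6,7}: no change
Constraint 2 (V + W = Z) on D(V)={2,5,7} D(W)={3,4,5,6,7} D(Z)={2,3,4,6,7}: V {2,5,7}->{2}; W {3,4,5,6,7}->{4,5}; Z {2,3,4,6,7}->{6,7}
Constraint 3 (W < V) on D(W)={4,5} D(V)={2}: W {4,5}->{}; V {2}->{}
So after all 3 constraints: D(V) = {}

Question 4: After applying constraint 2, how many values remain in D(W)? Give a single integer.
Constraint 1 (V != W) on D(V)={2,5,7} D(W)={3,4,5,6,7}: no change
Constraint 2 (V + W = Z) on D(V)={2,5,7} D(W)={3,4,5,6,7} D(Z)={2,3,4,6,7}: V {2,5,7}->{2}; W {3,4,5,6,7}->{4,5}; Z {2,3,4,6,7}->{6,7}
So after constraint 2: D(W)={4,5}, size = 2

Answer: 2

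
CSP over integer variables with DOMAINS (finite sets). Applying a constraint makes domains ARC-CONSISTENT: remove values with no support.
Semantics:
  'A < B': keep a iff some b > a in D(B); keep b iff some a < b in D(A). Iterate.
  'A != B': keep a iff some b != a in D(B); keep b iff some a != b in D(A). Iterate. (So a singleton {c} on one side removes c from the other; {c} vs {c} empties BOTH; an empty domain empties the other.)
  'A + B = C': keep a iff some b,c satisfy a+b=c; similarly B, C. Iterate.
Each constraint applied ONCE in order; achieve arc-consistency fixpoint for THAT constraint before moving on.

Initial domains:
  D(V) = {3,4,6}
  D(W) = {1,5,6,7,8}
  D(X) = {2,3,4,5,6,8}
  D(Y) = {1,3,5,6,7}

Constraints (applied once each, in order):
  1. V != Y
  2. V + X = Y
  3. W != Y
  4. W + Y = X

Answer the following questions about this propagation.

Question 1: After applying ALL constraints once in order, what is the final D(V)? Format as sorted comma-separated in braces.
Constraint 1 (V != Y) on D(V)={3,4,6} D(Y)={1,3,5,6,7}: no change
Constraint 2 (V + X = Y) on D(V)={3,4,6} D(X)={2,3,4,5,6,8} D(Y)={1,3,5,6,7}: V {3,4,6}->{3,4}; X {2,3,4,5,6,8}->{2,3,4}; Y {1,3,5,6,7}->{5,6,7}
Constraint 3 (W != Y) on D(W)={1,5,6,7,8} D(Y)={5,6,7}: no change
Constraint 4 (W + Y = X) on D(W)={1,5,6,7,8} D(Y)={5,6,7} D(X)={2,3,4}: W {1,5,6,7,8}->{}; Y {5,6,7}->{}; X {2,3,4}->{}
So after all 4 constraints: D(V) = {3,4}

Answer: {3,4}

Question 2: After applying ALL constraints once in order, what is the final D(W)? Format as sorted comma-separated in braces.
Constraint 1 (V != Y) on D(V)={3,4,6} D(Y)={1,3,5,6,7}: no change
Constraint 2 (V + X = Y) on D(V)={3,4,6} D(X)={2,3,4,5,6,8} D(Y)={1,3,5,6,7}: V {3,4,6}->{3,4}; X {2,3,4,5,6,8}->{2,3,4}; Y {1,3,5,6,7}->{5,6,7}
Constraint 3 (W != Y) on D(W)={1,5,6,7,8} D(Y)={5,6,7}: no change
Constraint 4 (W + Y = X) on D(W)={1,5,6,7,8} D(Y)={5,6,7} D(X)={2,3,4}: W {1,5,6,7,8}->{}; Y {5,6,7}->{}; X {2,3,4}->{}
So after all 4 constraints: D(W) = {}

Answer: {}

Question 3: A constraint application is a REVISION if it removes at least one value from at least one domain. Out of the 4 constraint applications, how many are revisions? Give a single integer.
Answer: 2

Derivation:
Constraint 1 (V != Y) on D(V)={3,4,6} D(Y)={1,3,5,6,7}: no change => not a revision
Constraint 2 (V + X = Y) on D(V)={3,4,6} D(X)={2,3,4,5,6,8} D(Y)={1,3,5,6,7}: V {3,4,6}->{3,4}; X {2,3,4,5,6,8}->{2,3,4}; Y {1,3,5,6,7}->{5,6,7} => REVISION
Constraint 3 (W != Y) on D(W)={1,5,6,7,8} D(Y)={5,6,7}: no change => not a revision
Constraint 4 (W + Y = X) on D(W)={1,5,6,7,8} D(Y)={5,6,7} D(X)={2,3,4}: W {1,5,6,7,8}->{}; Y {5,6,7}->{}; X {2,3,4}->{} => REVISION
Total revisions = 2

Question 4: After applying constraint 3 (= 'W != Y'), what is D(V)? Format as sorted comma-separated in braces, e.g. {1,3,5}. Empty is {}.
Constraint 1 (V != Y) on D(V)={3,4,6} D(Y)={1,3,5,6,7}: no change
Constraint 2 (V + X = Y) on D(V)={3,4,6} D(X)={2,3,4,5,6,8} D(Y)={1,3,5,6,7}: V {3,4,6}->{3,4}; X {2,3,4,5,6,8}->{2,3,4}; Y {1,3,5,6,7}->{5,6,7}
Constraint 3 (W != Y) on D(W)={1,5,6,7,8} D(Y)={5,6,7}: no change
So after constraint 3: D(V) = {3,4}

Answer: {3,4}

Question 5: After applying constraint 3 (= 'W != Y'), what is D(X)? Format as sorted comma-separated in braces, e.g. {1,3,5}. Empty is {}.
Constraint 1 (V != Y) on D(V)={3,4,6} D(Y)={1,3,5,6,7}: no change
Constraint 2 (V + X = Y) on D(V)={3,4,6} D(X)={2,3,4,5,6,8} D(Y)={1,3,5,6,7}: V {3,4,6}->{3,4}; X {2,3,4,5,6,8}->{2,3,4}; Y {1,3,5,6,7}->{5,6,7}
Constraint 3 (W != Y) on D(W)={1,5,6,7,8} D(Y)={5,6,7}: no change
So after constraint 3: D(X) = {2,3,4}

Answer: {2,3,4}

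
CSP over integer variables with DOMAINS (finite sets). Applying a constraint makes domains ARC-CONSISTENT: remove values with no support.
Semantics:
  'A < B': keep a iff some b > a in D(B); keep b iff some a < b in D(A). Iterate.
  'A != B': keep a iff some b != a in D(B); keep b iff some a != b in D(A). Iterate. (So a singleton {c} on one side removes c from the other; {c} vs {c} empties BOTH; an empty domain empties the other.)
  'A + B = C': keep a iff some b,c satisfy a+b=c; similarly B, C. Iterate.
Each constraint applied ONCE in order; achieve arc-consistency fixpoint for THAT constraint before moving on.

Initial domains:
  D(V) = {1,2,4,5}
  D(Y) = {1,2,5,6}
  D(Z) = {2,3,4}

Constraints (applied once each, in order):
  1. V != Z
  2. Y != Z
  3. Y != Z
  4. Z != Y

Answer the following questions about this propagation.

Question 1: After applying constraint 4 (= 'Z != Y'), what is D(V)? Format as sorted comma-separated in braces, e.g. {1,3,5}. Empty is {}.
Answer: {1,2,4,5}

Derivation:
Constraint 1 (V != Z) on D(V)={1,2,4,5} D(Z)={2,3,4}: no change
Constraint 2 (Y != Z) on D(Y)={1,2,5,6} D(Z)={2,3,4}: no change
Constraint 3 (Y != Z) on D(Y)={1,2,5,6} D(Z)={2,3,4}: no change
Constraint 4 (Z != Y) on D(Z)={2,3,4} D(Y)={1,2,5,6}: no change
So after constraint 4: D(V) = {1,2,4,5}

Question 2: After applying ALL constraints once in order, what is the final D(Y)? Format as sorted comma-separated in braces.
Constraint 1 (V != Z) on D(V)={1,2,4,5} D(Z)={2,3,4}: no change
Constraint 2 (Y != Z) on D(Y)={1,2,5,6} D(Z)={2,3,4}: no change
Constraint 3 (Y != Z) on D(Y)={1,2,5,6} D(Z)={2,3,4}: no change
Constraint 4 (Z != Y) on D(Z)={2,3,4} D(Y)={1,2,5,6}: no change
So after all 4 constraints: D(Y) = {1,2,5,6}

Answer: {1,2,5,6}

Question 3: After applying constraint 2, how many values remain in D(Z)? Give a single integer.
Constraint 1 (V != Z) on D(V)={1,2,4,5} D(Z)={2,3,4}: no change
Constraint 2 (Y != Z) on D(Y)={1,2,5,6} D(Z)={2,3,4}: no change
So after constraint 2: D(Z)={2,3,4}, size = 3

Answer: 3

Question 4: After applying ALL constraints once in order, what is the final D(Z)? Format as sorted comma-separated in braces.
Answer: {2,3,4}

Derivation:
Constraint 1 (V != Z) on D(V)={1,2,4,5} D(Z)={2,3,4}: no change
Constraint 2 (Y != Z) on D(Y)={1,2,5,6} D(Z)={2,3,4}: no change
Constraint 3 (Y != Z) on D(Y)={1,2,5,6} D(Z)={2,3,4}: no change
Constraint 4 (Z != Y) on D(Z)={2,3,4} D(Y)={1,2,5,6}: no change
So after all 4 constraints: D(Z) = {2,3,4}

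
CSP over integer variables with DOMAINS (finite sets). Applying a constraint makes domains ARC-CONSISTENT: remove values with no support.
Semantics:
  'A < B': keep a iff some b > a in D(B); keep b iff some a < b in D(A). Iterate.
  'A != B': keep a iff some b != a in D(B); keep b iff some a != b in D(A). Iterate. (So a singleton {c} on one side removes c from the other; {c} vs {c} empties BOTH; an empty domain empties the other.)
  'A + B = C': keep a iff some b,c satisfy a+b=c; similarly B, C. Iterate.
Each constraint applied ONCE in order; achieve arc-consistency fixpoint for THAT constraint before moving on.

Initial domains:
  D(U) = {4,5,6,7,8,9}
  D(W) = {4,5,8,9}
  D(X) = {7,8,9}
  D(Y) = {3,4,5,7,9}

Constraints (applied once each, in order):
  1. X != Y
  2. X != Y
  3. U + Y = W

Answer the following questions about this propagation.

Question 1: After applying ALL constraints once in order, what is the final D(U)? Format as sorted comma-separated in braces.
Answer: {4,5,6}

Derivation:
Constraint 1 (X != Y) on D(X)={7,8,9} D(Y)={3,4,5,7,9}: no change
Constraint 2 (X != Y) on D(X)={7,8,9} D(Y)={3,4,5,7,9}: no change
Constraint 3 (U + Y = W) on D(U)={4,5,6,7,8,9} D(Y)={3,4,5,7,9} D(W)={4,5,8,9}: U {4,5,6,7,8,9}->{4,5,6}; Y {3,4,5,7,9}->{3,4,5}; W {4,5,8,9}->{8,9}
So after all 3 constraints: D(U) = {4,5,6}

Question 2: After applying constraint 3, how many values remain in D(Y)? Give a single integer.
Constraint 1 (X != Y) on D(X)={7,8,9} D(Y)={3,4,5,7,9}: no change
Constraint 2 (X != Y) on D(X)={7,8,9} D(Y)={3,4,5,7,9}: no change
Constraint 3 (U + Y = W) on D(U)={4,5,6,7,8,9} D(Y)={3,4,5,7,9} D(W)={4,5,8,9}: U {4,5,6,7,8,9}->{4,5,6}; Y {3,4,5,7,9}->{3,4,5}; W {4,5,8,9}->{8,9}
So after constraint 3: D(Y)={3,4,5}, size = 3

Answer: 3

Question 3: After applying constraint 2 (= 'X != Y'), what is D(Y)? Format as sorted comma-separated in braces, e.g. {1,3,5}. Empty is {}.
Constraint 1 (X != Y) on D(X)={7,8,9} D(Y)={3,4,5,7,9}: no change
Constraint 2 (X != Y) on D(X)={7,8,9} D(Y)={3,4,5,7,9}: no change
So after constraint 2: D(Y) = {3,4,5,7,9}

Answer: {3,4,5,7,9}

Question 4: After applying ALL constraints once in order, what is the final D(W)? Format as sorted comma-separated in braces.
Constraint 1 (X != Y) on D(X)={7,8,9} D(Y)={3,4,5,7,9}: no change
Constraint 2 (X != Y) on D(X)={7,8,9} D(Y)={3,4,5,7,9}: no change
Constraint 3 (U + Y = W) on D(U)={4,5,6,7,8,9} D(Y)={3,4,5,7,9} D(W)={4,5,8,9}: U {4,5,6,7,8,9}->{4,5,6}; Y {3,4,5,7,9}->{3,4,5}; W {4,5,8,9}->{8,9}
So after all 3 constraints: D(W) = {8,9}

Answer: {8,9}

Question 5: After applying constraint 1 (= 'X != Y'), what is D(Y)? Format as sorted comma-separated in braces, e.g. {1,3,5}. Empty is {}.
Constraint 1 (X != Y) on D(X)={7,8,9} D(Y)={3,4,5,7,9}: no change
So after constraint 1: D(Y) = {3,4,5,7,9}

Answer: {3,4,5,7,9}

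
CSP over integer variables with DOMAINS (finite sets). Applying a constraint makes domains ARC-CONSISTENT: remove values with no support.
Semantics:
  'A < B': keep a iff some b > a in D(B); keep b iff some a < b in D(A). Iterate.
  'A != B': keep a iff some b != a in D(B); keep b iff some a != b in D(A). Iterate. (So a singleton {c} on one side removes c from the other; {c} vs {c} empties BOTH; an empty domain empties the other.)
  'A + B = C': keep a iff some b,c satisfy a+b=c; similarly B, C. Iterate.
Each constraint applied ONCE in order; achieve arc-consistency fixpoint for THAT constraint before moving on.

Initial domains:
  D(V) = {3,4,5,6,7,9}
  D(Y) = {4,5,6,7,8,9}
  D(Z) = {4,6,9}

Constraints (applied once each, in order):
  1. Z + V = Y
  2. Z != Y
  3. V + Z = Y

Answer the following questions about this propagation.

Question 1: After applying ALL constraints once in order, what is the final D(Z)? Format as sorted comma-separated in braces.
Answer: {4,6}

Derivation:
Constraint 1 (Z + V = Y) on D(Z)={4,6,9} D(V)={3,4,5,6,7,9} D(Y)={4,5,6,7,8,9}: Z {4,6,9}->{4,6}; V {3,4,5,6,7,9}->{3,4,5}; Y {4,5,6,7,8,9}->{7,8,9}
Constraint 2 (Z != Y) on D(Z)={4,6} D(Y)={7,8,9}: no change
Constraint 3 (V + Z = Y) on D(V)={3,4,5} D(Z)={4,6} D(Y)={7,8,9}: no change
So after all 3 constraints: D(Z) = {4,6}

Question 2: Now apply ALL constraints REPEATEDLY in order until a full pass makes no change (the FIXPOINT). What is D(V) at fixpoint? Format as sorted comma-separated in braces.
pass 0 (initial): D(V)={3,4,5,6,7,9}
pass 1: V {3,4,5,6,7,9}->{3,4,5}; Y {4,5,6,7,8,9}->{7,8,9}; Z {4,6,9}->{4,6}
pass 2: no change
Fixpoint after 2 passes: D(V) = {3,4,5}

Answer: {3,4,5}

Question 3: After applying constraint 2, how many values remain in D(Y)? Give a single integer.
Constraint 1 (Z + V = Y) on D(Z)={4,6,9} D(V)={3,4,5,6,7,9} D(Y)={4,5,6,7,8,9}: Z {4,6,9}->{4,6}; V {3,4,5,6,7,9}->{3,4,5}; Y {4,5,6,7,8,9}->{7,8,9}
Constraint 2 (Z != Y) on D(Z)={4,6} D(Y)={7,8,9}: no change
So after constraint 2: D(Y)={7,8,9}, size = 3

Answer: 3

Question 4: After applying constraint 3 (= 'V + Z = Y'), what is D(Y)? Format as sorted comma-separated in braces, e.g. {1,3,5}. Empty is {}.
Answer: {7,8,9}

Derivation:
Constraint 1 (Z + V = Y) on D(Z)={4,6,9} D(V)={3,4,5,6,7,9} D(Y)={4,5,6,7,8,9}: Z {4,6,9}->{4,6}; V {3,4,5,6,7,9}->{3,4,5}; Y {4,5,6,7,8,9}->{7,8,9}
Constraint 2 (Z != Y) on D(Z)={4,6} D(Y)={7,8,9}: no change
Constraint 3 (V + Z = Y) on D(V)={3,4,5} D(Z)={4,6} D(Y)={7,8,9}: no change
So after constraint 3: D(Y) = {7,8,9}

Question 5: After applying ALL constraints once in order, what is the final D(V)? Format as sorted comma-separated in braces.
Answer: {3,4,5}

Derivation:
Constraint 1 (Z + V = Y) on D(Z)={4,6,9} D(V)={3,4,5,6,7,9} D(Y)={4,5,6,7,8,9}: Z {4,6,9}->{4,6}; V {3,4,5,6,7,9}->{3,4,5}; Y {4,5,6,7,8,9}->{7,8,9}
Constraint 2 (Z != Y) on D(Z)={4,6} D(Y)={7,8,9}: no change
Constraint 3 (V + Z = Y) on D(V)={3,4,5} D(Z)={4,6} D(Y)={7,8,9}: no change
So after all 3 constraints: D(V) = {3,4,5}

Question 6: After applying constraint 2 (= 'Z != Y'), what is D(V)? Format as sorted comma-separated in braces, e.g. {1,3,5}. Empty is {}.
Constraint 1 (Z + V = Y) on D(Z)={4,6,9} D(V)={3,4,5,6,7,9} D(Y)={4,5,6,7,8,9}: Z {4,6,9}->{4,6}; V {3,4,5,6,7,9}->{3,4,5}; Y {4,5,6,7,8,9}->{7,8,9}
Constraint 2 (Z != Y) on D(Z)={4,6} D(Y)={7,8,9}: no change
So after constraint 2: D(V) = {3,4,5}

Answer: {3,4,5}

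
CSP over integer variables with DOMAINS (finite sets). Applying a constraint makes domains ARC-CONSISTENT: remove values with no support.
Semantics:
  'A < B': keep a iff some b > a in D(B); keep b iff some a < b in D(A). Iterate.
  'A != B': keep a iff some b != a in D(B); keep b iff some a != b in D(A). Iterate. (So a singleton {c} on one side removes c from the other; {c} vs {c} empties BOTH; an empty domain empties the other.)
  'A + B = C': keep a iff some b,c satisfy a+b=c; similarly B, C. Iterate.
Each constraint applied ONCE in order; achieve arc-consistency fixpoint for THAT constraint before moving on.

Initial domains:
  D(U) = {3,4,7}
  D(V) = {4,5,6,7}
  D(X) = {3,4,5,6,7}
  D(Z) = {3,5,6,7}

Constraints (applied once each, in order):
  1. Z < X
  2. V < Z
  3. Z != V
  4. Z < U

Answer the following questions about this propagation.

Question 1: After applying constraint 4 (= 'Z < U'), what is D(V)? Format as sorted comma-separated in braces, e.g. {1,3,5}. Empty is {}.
Answer: {4,5}

Derivation:
Constraint 1 (Z < X) on D(Z)={3,5,6,7} D(X)={3,4,5,6,7}: Z {3,5,6,7}->{3,5,6}; X {3,4,5,6,7}->{4,5,6,7}
Constraint 2 (V < Z) on D(V)={4,5,6,7} D(Z)={3,5,6}: V {4,5,6,7}->{4,5}; Z {3,5,6}->{5,6}
Constraint 3 (Z != V) on D(Z)={5,6} D(V)={4,5}: no change
Constraint 4 (Z < U) on D(Z)={5,6} D(U)={3,4,7}: U {3,4,7}->{7}
So after constraint 4: D(V) = {4,5}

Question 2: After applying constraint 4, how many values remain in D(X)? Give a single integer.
Answer: 4

Derivation:
Constraint 1 (Z < X) on D(Z)={3,5,6,7} D(X)={3,4,5,6,7}: Z {3,5,6,7}->{3,5,6}; X {3,4,5,6,7}->{4,5,6,7}
Constraint 2 (V < Z) on D(V)={4,5,6,7} D(Z)={3,5,6}: V {4,5,6,7}->{4,5}; Z {3,5,6}->{5,6}
Constraint 3 (Z != V) on D(Z)={5,6} D(V)={4,5}: no change
Constraint 4 (Z < U) on D(Z)={5,6} D(U)={3,4,7}: U {3,4,7}->{7}
So after constraint 4: D(X)={4,5,6,7}, size = 4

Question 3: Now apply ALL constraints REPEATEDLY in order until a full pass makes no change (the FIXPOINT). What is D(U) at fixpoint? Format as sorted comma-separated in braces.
Answer: {7}

Derivation:
pass 0 (initial): D(U)={3,4,7}
pass 1: U {3,4,7}->{7}; V {4,5,6,7}->{4,5}; X {3,4,5,6,7}->{4,5,6,7}; Z {3,5,6,7}->{5,6}
pass 2: X {4,5,6,7}->{6,7}
pass 3: no change
Fixpoint after 3 passes: D(U) = {7}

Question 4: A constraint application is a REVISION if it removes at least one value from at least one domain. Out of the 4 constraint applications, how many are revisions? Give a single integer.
Answer: 3

Derivation:
Constraint 1 (Z < X) on D(Z)={3,5,6,7} D(X)={3,4,5,6,7}: Z {3,5,6,7}->{3,5,6}; X {3,4,5,6,7}->{4,5,6,7} => REVISION
Constraint 2 (V < Z) on D(V)={4,5,6,7} D(Z)={3,5,6}: V {4,5,6,7}->{4,5}; Z {3,5,6}->{5,6} => REVISION
Constraint 3 (Z != V) on D(Z)={5,6} D(V)={4,5}: no change => not a revision
Constraint 4 (Z < U) on D(Z)={5,6} D(U)={3,4,7}: U {3,4,7}->{7} => REVISION
Total revisions = 3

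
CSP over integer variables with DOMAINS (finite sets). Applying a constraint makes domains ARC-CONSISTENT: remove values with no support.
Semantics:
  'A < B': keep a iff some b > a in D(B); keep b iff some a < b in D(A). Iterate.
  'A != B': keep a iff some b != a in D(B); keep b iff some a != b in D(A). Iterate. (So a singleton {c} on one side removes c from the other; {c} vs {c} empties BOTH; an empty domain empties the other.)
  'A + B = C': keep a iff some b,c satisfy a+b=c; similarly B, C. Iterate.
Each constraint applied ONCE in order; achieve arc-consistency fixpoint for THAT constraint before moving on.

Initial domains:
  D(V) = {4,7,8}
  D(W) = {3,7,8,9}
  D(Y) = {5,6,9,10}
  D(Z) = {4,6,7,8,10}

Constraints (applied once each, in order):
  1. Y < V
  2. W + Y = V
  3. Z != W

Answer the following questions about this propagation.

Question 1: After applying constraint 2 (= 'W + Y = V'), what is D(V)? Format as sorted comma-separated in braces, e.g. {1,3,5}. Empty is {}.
Constraint 1 (Y < V) on D(Y)={5,6,9,10} D(V)={4,7,8}: Y {5,6,9,10}->{5,6}; V {4,7,8}->{7,8}
Constraint 2 (W + Y = V) on D(W)={3,7,8,9} D(Y)={5,6} D(V)={7,8}: W {3,7,8,9}->{3}; Y {5,6}->{5}; V {7,8}->{8}
So after constraint 2: D(V) = {8}

Answer: {8}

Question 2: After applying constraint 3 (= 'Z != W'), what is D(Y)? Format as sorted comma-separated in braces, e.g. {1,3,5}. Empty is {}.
Answer: {5}

Derivation:
Constraint 1 (Y < V) on D(Y)={5,6,9,10} D(V)={4,7,8}: Y {5,6,9,10}->{5,6}; V {4,7,8}->{7,8}
Constraint 2 (W + Y = V) on D(W)={3,7,8,9} D(Y)={5,6} D(V)={7,8}: W {3,7,8,9}->{3}; Y {5,6}->{5}; V {7,8}->{8}
Constraint 3 (Z != W) on D(Z)={4,6,7,8,10} D(W)={3}: no change
So after constraint 3: D(Y) = {5}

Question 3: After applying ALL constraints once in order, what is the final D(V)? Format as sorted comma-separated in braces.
Constraint 1 (Y < V) on D(Y)={5,6,9,10} D(V)={4,7,8}: Y {5,6,9,10}->{5,6}; V {4,7,8}->{7,8}
Constraint 2 (W + Y = V) on D(W)={3,7,8,9} D(Y)={5,6} D(V)={7,8}: W {3,7,8,9}->{3}; Y {5,6}->{5}; V {7,8}->{8}
Constraint 3 (Z != W) on D(Z)={4,6,7,8,10} D(W)={3}: no change
So after all 3 constraints: D(V) = {8}

Answer: {8}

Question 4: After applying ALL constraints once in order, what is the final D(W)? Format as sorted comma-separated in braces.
Answer: {3}

Derivation:
Constraint 1 (Y < V) on D(Y)={5,6,9,10} D(V)={4,7,8}: Y {5,6,9,10}->{5,6}; V {4,7,8}->{7,8}
Constraint 2 (W + Y = V) on D(W)={3,7,8,9} D(Y)={5,6} D(V)={7,8}: W {3,7,8,9}->{3}; Y {5,6}->{5}; V {7,8}->{8}
Constraint 3 (Z != W) on D(Z)={4,6,7,8,10} D(W)={3}: no change
So after all 3 constraints: D(W) = {3}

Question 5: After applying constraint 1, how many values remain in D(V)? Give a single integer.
Answer: 2

Derivation:
Constraint 1 (Y < V) on D(Y)={5,6,9,10} D(V)={4,7,8}: Y {5,6,9,10}->{5,6}; V {4,7,8}->{7,8}
So after constraint 1: D(V)={7,8}, size = 2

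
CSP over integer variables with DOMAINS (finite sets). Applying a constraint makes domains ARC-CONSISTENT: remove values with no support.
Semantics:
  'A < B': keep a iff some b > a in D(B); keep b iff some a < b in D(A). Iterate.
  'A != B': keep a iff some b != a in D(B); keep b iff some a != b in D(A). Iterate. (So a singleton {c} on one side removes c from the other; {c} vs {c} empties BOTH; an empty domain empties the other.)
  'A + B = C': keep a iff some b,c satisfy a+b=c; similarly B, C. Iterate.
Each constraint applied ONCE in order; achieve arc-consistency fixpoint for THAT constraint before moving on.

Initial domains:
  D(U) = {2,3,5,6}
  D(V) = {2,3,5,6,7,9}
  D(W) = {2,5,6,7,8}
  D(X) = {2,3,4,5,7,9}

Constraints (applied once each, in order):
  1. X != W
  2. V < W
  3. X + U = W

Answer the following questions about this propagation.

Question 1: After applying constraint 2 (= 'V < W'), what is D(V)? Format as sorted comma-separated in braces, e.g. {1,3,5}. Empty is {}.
Constraint 1 (X != W) on D(X)={2,3,4,5,7,9} D(W)={2,5,6,7,8}: no change
Constraint 2 (V < W) on D(V)={2,3,5,6,7,9} D(W)={2,5,6,7,8}: V {2,3,5,6,7,9}->{2,3,5,6,7}; W {2,5,6,7,8}->{5,6,7,8}
So after constraint 2: D(V) = {2,3,5,6,7}

Answer: {2,3,5,6,7}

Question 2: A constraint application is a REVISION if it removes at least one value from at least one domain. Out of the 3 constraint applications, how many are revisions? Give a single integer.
Answer: 2

Derivation:
Constraint 1 (X != W) on D(X)={2,3,4,5,7,9} D(W)={2,5,6,7,8}: no change => not a revision
Constraint 2 (V < W) on D(V)={2,3,5,6,7,9} D(W)={2,5,6,7,8}: V {2,3,5,6,7,9}->{2,3,5,6,7}; W {2,5,6,7,8}->{5,6,7,8} => REVISION
Constraint 3 (X + U = W) on D(X)={2,3,4,5,7,9} D(U)={2,3,5,6} D(W)={5,6,7,8}: X {2,3,4,5,7,9}->{2,3,4,5} => REVISION
Total revisions = 2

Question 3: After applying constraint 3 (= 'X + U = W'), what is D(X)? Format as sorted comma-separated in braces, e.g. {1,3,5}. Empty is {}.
Answer: {2,3,4,5}

Derivation:
Constraint 1 (X != W) on D(X)={2,3,4,5,7,9} D(W)={2,5,6,7,8}: no change
Constraint 2 (V < W) on D(V)={2,3,5,6,7,9} D(W)={2,5,6,7,8}: V {2,3,5,6,7,9}->{2,3,5,6,7}; W {2,5,6,7,8}->{5,6,7,8}
Constraint 3 (X + U = W) on D(X)={2,3,4,5,7,9} D(U)={2,3,5,6} D(W)={5,6,7,8}: X {2,3,4,5,7,9}->{2,3,4,5}
So after constraint 3: D(X) = {2,3,4,5}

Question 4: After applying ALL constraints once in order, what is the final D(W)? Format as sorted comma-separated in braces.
Constraint 1 (X != W) on D(X)={2,3,4,5,7,9} D(W)={2,5,6,7,8}: no change
Constraint 2 (V < W) on D(V)={2,3,5,6,7,9} D(W)={2,5,6,7,8}: V {2,3,5,6,7,9}->{2,3,5,6,7}; W {2,5,6,7,8}->{5,6,7,8}
Constraint 3 (X + U = W) on D(X)={2,3,4,5,7,9} D(U)={2,3,5,6} D(W)={5,6,7,8}: X {2,3,4,5,7,9}->{2,3,4,5}
So after all 3 constraints: D(W) = {5,6,7,8}

Answer: {5,6,7,8}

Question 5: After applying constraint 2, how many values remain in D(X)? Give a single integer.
Constraint 1 (X != W) on D(X)={2,3,4,5,7,9} D(W)={2,5,6,7,8}: no change
Constraint 2 (V < W) on D(V)={2,3,5,6,7,9} D(W)={2,5,6,7,8}: V {2,3,5,6,7,9}->{2,3,5,6,7}; W {2,5,6,7,8}->{5,6,7,8}
So after constraint 2: D(X)={2,3,4,5,7,9}, size = 6

Answer: 6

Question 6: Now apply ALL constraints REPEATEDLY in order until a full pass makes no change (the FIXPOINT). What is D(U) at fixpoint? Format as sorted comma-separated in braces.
Answer: {2,3,5,6}

Derivation:
pass 0 (initial): D(U)={2,3,5,6}
pass 1: V {2,3,5,6,7,9}->{2,3,5,6,7}; W {2,5,6,7,8}->{5,6,7,8}; X {2,3,4,5,7,9}->{2,3,4,5}
pass 2: no change
Fixpoint after 2 passes: D(U) = {2,3,5,6}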